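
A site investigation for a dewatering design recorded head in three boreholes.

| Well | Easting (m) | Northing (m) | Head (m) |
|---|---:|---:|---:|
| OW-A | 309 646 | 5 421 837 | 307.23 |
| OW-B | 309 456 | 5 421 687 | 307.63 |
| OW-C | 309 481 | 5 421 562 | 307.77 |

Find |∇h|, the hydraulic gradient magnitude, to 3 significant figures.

Differences from OW-A: to OW-B (Δx, Δy, Δh) = (-190, -150, +0.40); to OW-C = (-165, -275, +0.54).
Solve a·Δx + b·Δy = Δh: det = (-190)·(-275) − (-165)·(-150) = 27500.
∂h/∂x = [(+0.40)·(-275) − (+0.54)·(-150)] / 27500 = -0.001055
∂h/∂y = [(-190)·(+0.54) − (-165)·(+0.40)] / 27500 = -0.001331
|∇h| = √(-0.001055² + -0.001331²) = 0.001698

0.00170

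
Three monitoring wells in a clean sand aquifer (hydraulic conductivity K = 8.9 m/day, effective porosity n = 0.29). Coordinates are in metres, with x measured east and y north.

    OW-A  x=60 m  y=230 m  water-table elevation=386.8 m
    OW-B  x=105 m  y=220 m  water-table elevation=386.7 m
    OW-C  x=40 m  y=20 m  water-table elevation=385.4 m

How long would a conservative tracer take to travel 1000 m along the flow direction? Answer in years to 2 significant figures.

13 years

Differences from OW-A: to OW-B (Δx, Δy, Δh) = (45, -10, -0.1); to OW-C = (-20, -210, -1.4).
Determinant of the coordinate differences = 45·(-210) − (-20)·(-10) = -9650.
∂h/∂x = [(-0.1)·(-210) − (-1.4)·(-10)] / -9650 = -0.0007254
∂h/∂y = [45·(-1.4) − (-20)·(-0.1)] / -9650 = +0.006736
|∇h| = √(-0.0007254² + 0.006736²) = 0.006775
Seepage velocity v = K·i/n = 8.9 × 0.006775 / 0.29 = 0.2079 m/day.
t = 1000 / 0.2079 = 4810 days = 13.2 years.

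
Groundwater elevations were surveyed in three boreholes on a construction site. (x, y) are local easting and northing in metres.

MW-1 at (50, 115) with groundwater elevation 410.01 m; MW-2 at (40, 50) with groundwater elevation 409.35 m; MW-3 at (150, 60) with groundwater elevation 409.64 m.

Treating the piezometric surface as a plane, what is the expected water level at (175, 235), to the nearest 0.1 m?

Three-point gradient (reference MW-1): Δ to MW-2 = (-10, -65, -0.66), Δ to MW-3 = (100, -55, -0.37).
∂h/∂x = +0.001738, ∂h/∂y = +0.009887 (det = 7050).
h(175, 235) = 410.01 + (+0.001738)·(125) + (+0.009887)·(120) = 410.01 +0.217 +1.186 = 411.414 m.

411.4 m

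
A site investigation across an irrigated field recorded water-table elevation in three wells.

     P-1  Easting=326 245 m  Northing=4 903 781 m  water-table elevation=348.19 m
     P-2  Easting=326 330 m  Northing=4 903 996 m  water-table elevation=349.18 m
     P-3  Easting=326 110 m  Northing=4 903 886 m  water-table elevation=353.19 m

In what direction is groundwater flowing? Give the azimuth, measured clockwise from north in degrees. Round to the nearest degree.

With h = a·x + b·y + c and P-1 as origin, the differences give:
  85·a + 215·b = +0.99
  (-135)·a + 105·b = +5.00
Eliminate b (×105 and ×215, subtract): 37950·a = -971.050 → a = ∂h/∂x = -0.02559
Back-substitute: b = ∂h/∂y = +0.01472.
Flow direction (−∇h) has components (+0.02559 E, -0.01472 N).
Azimuth = atan2(E, N) = atan2(+0.02559, -0.01472) = 119.9° ≈ 120°.

120°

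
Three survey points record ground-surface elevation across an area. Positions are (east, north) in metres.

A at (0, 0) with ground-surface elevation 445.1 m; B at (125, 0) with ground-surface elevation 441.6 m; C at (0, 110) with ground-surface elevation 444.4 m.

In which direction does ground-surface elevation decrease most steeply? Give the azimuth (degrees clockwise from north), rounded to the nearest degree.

077°

∂z/∂x = (441.6 − 445.1) / (125 − 0) = -0.02800
∂z/∂y = (444.4 − 445.1) / (110 − 0) = -0.006364
Steepest decrease is along −∇f: components (+0.02800 E, +0.006364 N).
Azimuth = atan2(+0.02800, +0.006364) = 77.2° ≈ 077°.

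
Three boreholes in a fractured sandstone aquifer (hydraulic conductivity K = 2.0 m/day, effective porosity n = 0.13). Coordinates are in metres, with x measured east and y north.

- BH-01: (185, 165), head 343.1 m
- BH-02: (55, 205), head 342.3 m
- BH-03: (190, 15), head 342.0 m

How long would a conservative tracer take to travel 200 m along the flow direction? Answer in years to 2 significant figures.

Differences from BH-01: to BH-02 (Δx, Δy, Δh) = (-130, 40, -0.8); to BH-03 = (5, -150, -1.1).
Determinant of the coordinate differences = (-130)·(-150) − 5·40 = 19300.
∂h/∂x = [(-0.8)·(-150) − (-1.1)·40] / 19300 = +0.008497
∂h/∂y = [(-130)·(-1.1) − 5·(-0.8)] / 19300 = +0.007617
|∇h| = √(0.008497² + 0.007617²) = 0.01141
Seepage velocity v = K·i/n = 2.0 × 0.01141 / 0.13 = 0.1755 m/day.
t = 200 / 0.1755 = 1140 days = 3.12 years.

3.1 years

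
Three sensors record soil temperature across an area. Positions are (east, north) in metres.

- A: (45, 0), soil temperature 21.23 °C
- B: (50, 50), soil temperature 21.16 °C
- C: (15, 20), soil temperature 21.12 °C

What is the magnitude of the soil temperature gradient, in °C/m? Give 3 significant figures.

Three-point gradient (reference A): Δ to B = (5, 50, -0.07), Δ to C = (-30, 20, -0.11).
∂T/∂x = +0.002562, ∂T/∂y = -0.001656 (det = 1600).
|∇f| = √(0.002562² + -0.001656²) = 0.003051 °C/m

0.00305 °C/m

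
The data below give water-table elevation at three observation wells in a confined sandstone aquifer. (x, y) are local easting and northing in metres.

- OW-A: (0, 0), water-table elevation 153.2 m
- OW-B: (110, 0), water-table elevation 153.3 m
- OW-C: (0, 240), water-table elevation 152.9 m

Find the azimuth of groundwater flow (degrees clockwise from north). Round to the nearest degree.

∂h/∂x = (153.3 − 153.2) / (110 − 0) = +0.0009091
∂h/∂y = (152.9 − 153.2) / (240 − 0) = -0.001250
Flow direction (−∇h) has components (-0.0009091 E, +0.001250 N).
Azimuth = atan2(E, N) = atan2(-0.0009091, +0.001250) = 324.0° ≈ 324°.

324°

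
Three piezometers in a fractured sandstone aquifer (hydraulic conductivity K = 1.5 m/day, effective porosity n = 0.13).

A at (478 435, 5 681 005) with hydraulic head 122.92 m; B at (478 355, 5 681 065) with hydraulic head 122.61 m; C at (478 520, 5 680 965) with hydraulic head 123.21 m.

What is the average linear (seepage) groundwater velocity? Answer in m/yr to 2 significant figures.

13 m/yr

Differences from A: to B (Δx, Δy, Δh) = (-80, 60, -0.31); to C = (85, -40, +0.29).
Solve a·Δx + b·Δy = Δh: det = (-80)·(-40) − 85·60 = -1900.
∂h/∂x = [(-0.31)·(-40) − (+0.29)·60] / -1900 = +0.002632
∂h/∂y = [(-80)·(+0.29) − 85·(-0.31)] / -1900 = -0.001658
|∇h| = √(0.002632² + -0.001658²) = 0.003111
Seepage velocity v = K·i/n = 1.5 × 0.003111 / 0.13 = 0.0359 m/day = 13.11 m/yr.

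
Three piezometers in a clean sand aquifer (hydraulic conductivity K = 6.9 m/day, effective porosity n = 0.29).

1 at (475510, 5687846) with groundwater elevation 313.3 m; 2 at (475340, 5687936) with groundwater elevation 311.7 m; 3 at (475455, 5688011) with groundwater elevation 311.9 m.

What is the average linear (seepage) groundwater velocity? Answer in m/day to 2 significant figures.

0.21 m/day

Taking 1 as reference: 2−1 = (-170, 90, -1.6); 3−1 = (-55, 165, -1.4).
Solve a·Δx + b·Δy = Δh: det = (-170)·165 − (-55)·90 = -23100.
∂h/∂x = [(-1.6)·165 − (-1.4)·90] / -23100 = +0.005974
∂h/∂y = [(-170)·(-1.4) − (-55)·(-1.6)] / -23100 = -0.006494
|∇h| = √(0.005974² + -0.006494²) = 0.008824
Seepage velocity v = K·i/n = 6.9 × 0.008824 / 0.29 = 0.21 m/day.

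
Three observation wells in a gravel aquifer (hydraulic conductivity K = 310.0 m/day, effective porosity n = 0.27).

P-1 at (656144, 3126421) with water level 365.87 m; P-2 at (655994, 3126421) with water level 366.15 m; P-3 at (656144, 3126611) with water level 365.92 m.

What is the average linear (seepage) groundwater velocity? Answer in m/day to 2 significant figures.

∂h/∂x = (366.15 − 365.87) / (655994 − 656144) = -0.001867
∂h/∂y = (365.92 − 365.87) / (3126611 − 3126421) = +0.0002632
|∇h| = √(-0.001867² + 0.0002632²) = 0.001885
Seepage velocity v = K·i/n = 310.0 × 0.001885 / 0.27 = 2.164 m/day.

2.2 m/day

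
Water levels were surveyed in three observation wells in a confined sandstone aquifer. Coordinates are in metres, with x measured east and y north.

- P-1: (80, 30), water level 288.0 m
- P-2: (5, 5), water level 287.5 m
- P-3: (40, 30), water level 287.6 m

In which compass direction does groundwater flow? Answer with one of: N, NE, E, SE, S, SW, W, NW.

NW

With h = a·x + b·y + c and P-1 as origin, the differences give:
  (-75)·a + (-25)·b = -0.5
  (-40)·a + 0·b = -0.4
Eliminate b (×0 and ×(-25), subtract): -1000·a = -10.00 → a = ∂h/∂x = +0.010000
Back-substitute: b = ∂h/∂y = -0.010000.
Flow = −∇h = (-0.010000 east, +0.010000 north), which points northwest.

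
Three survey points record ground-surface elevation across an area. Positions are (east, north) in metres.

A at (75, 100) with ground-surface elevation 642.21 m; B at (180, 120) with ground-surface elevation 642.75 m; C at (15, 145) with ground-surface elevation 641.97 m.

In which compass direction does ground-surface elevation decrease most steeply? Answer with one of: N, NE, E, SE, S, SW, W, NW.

Differences from A: to B (Δx, Δy, Δh) = (105, 20, +0.54); to C = (-60, 45, -0.24).
Determinant of the coordinate differences = 105·45 − (-60)·20 = 5925.
∂z/∂x = [(+0.54)·45 − (-0.24)·20] / 5925 = +0.004911
∂z/∂y = [105·(-0.24) − (-60)·(+0.54)] / 5925 = +0.001215
Steepest decrease is along −∇f = (-0.004911 E, -0.001215 N) → west.

W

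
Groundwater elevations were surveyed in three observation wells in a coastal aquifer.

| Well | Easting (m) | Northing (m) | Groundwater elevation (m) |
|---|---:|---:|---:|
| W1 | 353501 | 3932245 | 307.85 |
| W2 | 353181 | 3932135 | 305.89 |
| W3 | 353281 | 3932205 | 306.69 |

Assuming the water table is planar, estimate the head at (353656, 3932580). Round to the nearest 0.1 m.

With h = a·x + b·y + c and W1 as origin, the differences give:
  (-320)·a + (-110)·b = -1.96
  (-220)·a + (-40)·b = -1.16
Eliminate b (×(-40) and ×(-110), subtract): -11400·a = -49.200 → a = ∂h/∂x = +0.004316
Back-substitute: b = ∂h/∂y = +0.005263.
h(353656, 3932580) = 307.85 + (+0.004316)·(155) + (+0.005263)·(335) = 307.85 +0.669 +1.763 = 310.282 m.

310.3 m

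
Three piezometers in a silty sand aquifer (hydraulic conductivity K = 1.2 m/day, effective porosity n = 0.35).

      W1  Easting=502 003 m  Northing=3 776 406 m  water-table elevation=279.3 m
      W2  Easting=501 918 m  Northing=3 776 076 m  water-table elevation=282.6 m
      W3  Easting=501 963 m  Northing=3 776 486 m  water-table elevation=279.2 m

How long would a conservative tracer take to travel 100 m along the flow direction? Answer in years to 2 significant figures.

5.9 years

With h = a·x + b·y + c and W1 as origin, the differences give:
  (-85)·a + (-330)·b = +3.3
  (-40)·a + 80·b = -0.1
Eliminate b (×80 and ×(-330), subtract): -20000·a = 231.00 → a = ∂h/∂x = -0.01155
Back-substitute: b = ∂h/∂y = -0.007025.
|∇h| = √(-0.01155² + -0.007025²) = 0.01352
Seepage velocity v = K·i/n = 1.2 × 0.01352 / 0.35 = 0.04635 m/day.
t = 100 / 0.04635 = 2157 days = 5.91 years.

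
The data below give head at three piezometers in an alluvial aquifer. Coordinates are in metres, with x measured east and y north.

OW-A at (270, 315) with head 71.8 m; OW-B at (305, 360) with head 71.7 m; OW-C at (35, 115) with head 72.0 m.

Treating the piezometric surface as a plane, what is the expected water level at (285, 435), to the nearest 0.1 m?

Taking OW-A as reference: OW-B−OW-A = (35, 45, -0.1); OW-C−OW-A = (-235, -200, +0.2).
Determinant of the coordinate differences = 35·(-200) − (-235)·45 = 3575.
∂h/∂x = [(-0.1)·(-200) − (+0.2)·45] / 3575 = +0.003077
∂h/∂y = [35·(+0.2) − (-235)·(-0.1)] / 3575 = -0.004615
h(285, 435) = 71.8 + (+0.003077)·(15) + (-0.004615)·(120) = 71.8 +0.046 -0.554 = 71.292 m.

71.3 m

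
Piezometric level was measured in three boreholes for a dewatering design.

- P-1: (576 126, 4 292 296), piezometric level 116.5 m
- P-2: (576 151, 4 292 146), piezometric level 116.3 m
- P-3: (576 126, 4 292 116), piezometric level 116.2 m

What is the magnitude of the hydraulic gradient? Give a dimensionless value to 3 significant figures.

0.00260

Differences from P-1: to P-2 (Δx, Δy, Δh) = (25, -150, -0.2); to P-3 = (0, -180, -0.3).
Solve a·Δx + b·Δy = Δh: det = 25·(-180) − 0·(-150) = -4500.
∂h/∂x = [(-0.2)·(-180) − (-0.3)·(-150)] / -4500 = +0.002000
∂h/∂y = [25·(-0.3) − 0·(-0.2)] / -4500 = +0.001667
|∇h| = √(0.002000² + 0.001667²) = 0.002604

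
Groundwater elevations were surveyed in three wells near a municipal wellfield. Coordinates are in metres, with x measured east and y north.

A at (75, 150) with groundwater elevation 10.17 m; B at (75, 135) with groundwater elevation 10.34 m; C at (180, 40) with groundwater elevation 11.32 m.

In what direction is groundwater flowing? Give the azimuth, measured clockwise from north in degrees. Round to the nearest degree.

Differences from A: to B (Δx, Δy, Δh) = (0, -15, +0.17); to C = (105, -110, +1.15).
Determinant of the coordinate differences = 0·(-110) − 105·(-15) = 1575.
∂h/∂x = [(+0.17)·(-110) − (+1.15)·(-15)] / 1575 = -0.0009206
∂h/∂y = [0·(+1.15) − 105·(+0.17)] / 1575 = -0.01133
Flow direction (−∇h) has components (+0.0009206 E, +0.01133 N).
Azimuth = atan2(E, N) = atan2(+0.0009206, +0.01133) = 4.6° ≈ 005°.

005°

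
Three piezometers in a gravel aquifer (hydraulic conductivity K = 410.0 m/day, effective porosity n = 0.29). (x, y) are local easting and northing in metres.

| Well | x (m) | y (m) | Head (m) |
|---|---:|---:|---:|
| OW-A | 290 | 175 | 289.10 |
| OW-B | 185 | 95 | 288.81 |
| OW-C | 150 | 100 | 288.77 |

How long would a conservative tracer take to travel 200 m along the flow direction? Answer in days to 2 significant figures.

Taking OW-A as reference: OW-B−OW-A = (-105, -80, -0.29); OW-C−OW-A = (-140, -75, -0.33).
Solve a·Δx + b·Δy = Δh: det = (-105)·(-75) − (-140)·(-80) = -3325.
∂h/∂x = [(-0.29)·(-75) − (-0.33)·(-80)] / -3325 = +0.001398
∂h/∂y = [(-105)·(-0.33) − (-140)·(-0.29)] / -3325 = +0.001789
|∇h| = √(0.001398² + 0.001789²) = 0.00227
Seepage velocity v = K·i/n = 410.0 × 0.00227 / 0.29 = 3.209 m/day.
t = 200 / 3.209 = 62.32 days.

62 days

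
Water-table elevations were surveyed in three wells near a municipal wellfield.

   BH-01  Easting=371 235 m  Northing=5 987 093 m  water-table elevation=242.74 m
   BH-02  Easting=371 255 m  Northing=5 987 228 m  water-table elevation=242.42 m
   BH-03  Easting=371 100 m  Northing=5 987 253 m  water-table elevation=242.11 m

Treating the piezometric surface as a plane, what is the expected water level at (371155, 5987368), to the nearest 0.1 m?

241.9 m

With h = a·x + b·y + c and BH-01 as origin, the differences give:
  20·a + 135·b = -0.32
  (-135)·a + 160·b = -0.63
Eliminate b (×160 and ×135, subtract): 21425·a = 33.850 → a = ∂h/∂x = +0.001580
Back-substitute: b = ∂h/∂y = -0.002604.
h(371155, 5987368) = 242.74 + (+0.001580)·(-80) + (-0.002604)·(275) = 242.74 -0.126 -0.716 = 241.897 m.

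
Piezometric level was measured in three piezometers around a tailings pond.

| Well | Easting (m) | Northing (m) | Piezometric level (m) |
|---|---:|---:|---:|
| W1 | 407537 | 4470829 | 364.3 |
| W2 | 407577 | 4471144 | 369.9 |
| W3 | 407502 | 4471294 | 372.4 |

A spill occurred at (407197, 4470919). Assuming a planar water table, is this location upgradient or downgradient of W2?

downgradient

Three-point gradient (reference W1): Δ to W2 = (40, 315, +5.6), Δ to W3 = (-35, 465, +8.1).
∂h/∂x = +0.001772, ∂h/∂y = +0.01755 (det = 29625).
Head at (407197, 4470919) = 364.3 + (+0.001772)·(-340) + (+0.01755)·(90) = 365.28 m.
That is lower than the 369.9 m at W2, so the point is downgradient.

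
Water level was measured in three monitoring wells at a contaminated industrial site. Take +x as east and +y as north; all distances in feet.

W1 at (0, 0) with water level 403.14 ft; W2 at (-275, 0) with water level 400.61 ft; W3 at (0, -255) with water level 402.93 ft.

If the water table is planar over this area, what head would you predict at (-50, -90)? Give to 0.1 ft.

402.6 ft

∂h/∂x = (400.61 − 403.14) / (-275 − 0) = +0.009200
∂h/∂y = (402.93 − 403.14) / (-255 − 0) = +0.0008235
h(-50, -90) = 403.14 + (+0.009200)·(-50) + (+0.0008235)·(-90) = 403.14 -0.460 -0.074 = 402.606 ft.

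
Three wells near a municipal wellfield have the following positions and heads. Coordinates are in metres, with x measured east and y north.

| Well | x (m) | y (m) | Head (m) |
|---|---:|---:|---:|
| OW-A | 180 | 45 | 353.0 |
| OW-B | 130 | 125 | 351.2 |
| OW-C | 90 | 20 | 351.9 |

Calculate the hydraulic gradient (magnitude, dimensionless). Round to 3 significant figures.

With h = a·x + b·y + c and OW-A as origin, the differences give:
  (-50)·a + 80·b = -1.8
  (-90)·a + (-25)·b = -1.1
Eliminate b (×(-25) and ×80, subtract): 8450·a = 133.00 → a = ∂h/∂x = +0.01574
Back-substitute: b = ∂h/∂y = -0.01266.
|∇h| = √(0.01574² + -0.01266²) = 0.0202

0.0202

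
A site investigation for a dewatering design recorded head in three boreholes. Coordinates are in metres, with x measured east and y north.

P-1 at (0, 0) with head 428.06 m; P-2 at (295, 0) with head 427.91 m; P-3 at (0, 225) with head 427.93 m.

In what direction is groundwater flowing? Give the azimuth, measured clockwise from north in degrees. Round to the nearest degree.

041°

∂h/∂x = (427.91 − 428.06) / (295 − 0) = -0.0005085
∂h/∂y = (427.93 − 428.06) / (225 − 0) = -0.0005778
Flow direction (−∇h) has components (+0.0005085 E, +0.0005778 N).
Azimuth = atan2(E, N) = atan2(+0.0005085, +0.0005778) = 41.3° ≈ 041°.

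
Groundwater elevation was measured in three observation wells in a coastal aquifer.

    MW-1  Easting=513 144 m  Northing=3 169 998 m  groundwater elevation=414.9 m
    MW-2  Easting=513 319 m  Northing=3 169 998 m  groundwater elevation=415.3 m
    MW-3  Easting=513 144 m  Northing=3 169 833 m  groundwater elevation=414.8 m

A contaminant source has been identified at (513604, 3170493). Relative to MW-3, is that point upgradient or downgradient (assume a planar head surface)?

∂h/∂x = (415.3 − 414.9) / (513319 − 513144) = +0.002286
∂h/∂y = (414.8 − 414.9) / (3169833 − 3169998) = +0.0006061
Head at (513604, 3170493) = 414.9 + (+0.002286)·(460) + (+0.0006061)·(495) = 416.25 m.
That is higher than the 414.8 m at MW-3, so the point is upgradient.

upgradient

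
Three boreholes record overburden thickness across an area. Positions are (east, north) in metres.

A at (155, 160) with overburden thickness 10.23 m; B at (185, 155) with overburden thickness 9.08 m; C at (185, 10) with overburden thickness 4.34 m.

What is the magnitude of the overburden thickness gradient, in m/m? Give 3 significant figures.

Three-point gradient (reference A): Δ to B = (30, -5, -1.15), Δ to C = (30, -150, -5.89).
∂d/∂x = -0.03289, ∂d/∂y = +0.03269 (det = -4350).
|∇f| = √(-0.03289² + 0.03269²) = 0.04637 m/m

0.0464 m/m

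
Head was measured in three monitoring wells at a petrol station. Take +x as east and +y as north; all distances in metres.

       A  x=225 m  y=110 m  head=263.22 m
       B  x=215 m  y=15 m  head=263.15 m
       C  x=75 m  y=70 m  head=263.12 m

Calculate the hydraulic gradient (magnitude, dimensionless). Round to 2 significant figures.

0.00084

With h = a·x + b·y + c and A as origin, the differences give:
  (-10)·a + (-95)·b = -0.07
  (-150)·a + (-40)·b = -0.10
Eliminate b (×(-40) and ×(-95), subtract): -13850·a = -6.700 → a = ∂h/∂x = +0.0004838
Back-substitute: b = ∂h/∂y = +0.0006859.
|∇h| = √(0.0004838² + 0.0006859²) = 0.0008394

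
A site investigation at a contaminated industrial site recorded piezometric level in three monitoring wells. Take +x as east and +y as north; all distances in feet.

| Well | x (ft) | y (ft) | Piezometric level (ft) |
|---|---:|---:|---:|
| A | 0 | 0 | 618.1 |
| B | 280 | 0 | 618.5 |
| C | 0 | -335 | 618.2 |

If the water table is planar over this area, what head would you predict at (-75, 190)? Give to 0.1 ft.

∂h/∂x = (618.5 − 618.1) / (280 − 0) = +0.001429
∂h/∂y = (618.2 − 618.1) / (-335 − 0) = -0.0002985
h(-75, 190) = 618.1 + (+0.001429)·(-75) + (-0.0002985)·(190) = 618.1 -0.107 -0.057 = 617.936 ft.

617.9 ft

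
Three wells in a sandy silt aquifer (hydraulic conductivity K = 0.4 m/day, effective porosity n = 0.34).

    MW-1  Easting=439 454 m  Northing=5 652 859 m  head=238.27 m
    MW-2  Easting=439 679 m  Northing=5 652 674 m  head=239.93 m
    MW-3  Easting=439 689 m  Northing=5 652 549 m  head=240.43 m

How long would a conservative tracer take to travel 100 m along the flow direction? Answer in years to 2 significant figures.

41 years

Taking MW-1 as reference: MW-2−MW-1 = (225, -185, +1.66); MW-3−MW-1 = (235, -310, +2.16).
Determinant of the coordinate differences = 225·(-310) − 235·(-185) = -26275.
∂h/∂x = [(+1.66)·(-310) − (+2.16)·(-185)] / -26275 = +0.004377
∂h/∂y = [225·(+2.16) − 235·(+1.66)] / -26275 = -0.003650
|∇h| = √(0.004377² + -0.003650²) = 0.005699
Seepage velocity v = K·i/n = 0.4 × 0.005699 / 0.34 = 0.006705 m/day.
t = 100 / 0.006705 = 1.491e+04 days = 40.8 years.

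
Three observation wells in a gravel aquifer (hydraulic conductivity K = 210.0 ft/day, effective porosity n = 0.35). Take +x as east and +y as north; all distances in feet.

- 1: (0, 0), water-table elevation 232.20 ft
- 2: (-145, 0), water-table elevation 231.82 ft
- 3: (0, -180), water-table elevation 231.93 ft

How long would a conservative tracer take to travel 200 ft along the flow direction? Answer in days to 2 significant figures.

110 days

∂h/∂x = (231.82 − 232.20) / (-145 − 0) = +0.002621
∂h/∂y = (231.93 − 232.20) / (-180 − 0) = +0.001500
|∇h| = √(0.002621² + 0.001500²) = 0.00302
Seepage velocity v = K·i/n = 210.0 × 0.00302 / 0.35 = 1.812 ft/day.
t = 200 / 1.812 = 110.4 days.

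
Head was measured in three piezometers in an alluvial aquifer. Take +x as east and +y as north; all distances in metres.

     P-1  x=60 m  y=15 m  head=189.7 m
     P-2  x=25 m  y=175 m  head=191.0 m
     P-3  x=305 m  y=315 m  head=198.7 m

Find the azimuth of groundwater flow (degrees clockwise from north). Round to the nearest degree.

Differences from P-1: to P-2 (Δx, Δy, Δh) = (-35, 160, +1.3); to P-3 = (245, 300, +9.0).
Determinant of the coordinate differences = (-35)·300 − 245·160 = -49700.
∂h/∂x = [(+1.3)·300 − (+9.0)·160] / -49700 = +0.02113
∂h/∂y = [(-35)·(+9.0) − 245·(+1.3)] / -49700 = +0.01275
Flow direction (−∇h) has components (-0.02113 E, -0.01275 N).
Azimuth = atan2(E, N) = atan2(-0.02113, -0.01275) = 238.9° ≈ 239°.

239°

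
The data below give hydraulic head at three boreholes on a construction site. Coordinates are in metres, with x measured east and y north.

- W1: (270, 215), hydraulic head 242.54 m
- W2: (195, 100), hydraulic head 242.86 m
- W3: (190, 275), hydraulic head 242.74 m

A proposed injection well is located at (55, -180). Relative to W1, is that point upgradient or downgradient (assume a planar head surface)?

Taking W1 as reference: W2−W1 = (-75, -115, +0.32); W3−W1 = (-80, 60, +0.20).
Solve a·Δx + b·Δy = Δh: det = (-75)·60 − (-80)·(-115) = -13700.
∂h/∂x = [(+0.32)·60 − (+0.20)·(-115)] / -13700 = -0.003080
∂h/∂y = [(-75)·(+0.20) − (-80)·(+0.32)] / -13700 = -0.0007737
Head at (55, -180) = 242.54 + (-0.003080)·(-215) + (-0.0007737)·(-395) = 243.51 m.
That is higher than the 242.54 m at W1, so the point is upgradient.

upgradient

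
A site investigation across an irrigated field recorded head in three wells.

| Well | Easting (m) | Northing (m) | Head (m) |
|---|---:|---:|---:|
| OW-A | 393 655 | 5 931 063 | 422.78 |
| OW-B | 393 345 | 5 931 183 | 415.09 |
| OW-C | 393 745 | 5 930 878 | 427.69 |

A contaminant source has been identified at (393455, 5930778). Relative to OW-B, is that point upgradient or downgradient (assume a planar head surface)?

upgradient

With h = a·x + b·y + c and OW-A as origin, the differences give:
  (-310)·a + 120·b = -7.69
  90·a + (-185)·b = +4.91
Eliminate b (×(-185) and ×120, subtract): 46550·a = 833.450 → a = ∂h/∂x = +0.01790
Back-substitute: b = ∂h/∂y = -0.01783.
Head at (393455, 5930778) = 422.78 + (+0.01790)·(-200) + (-0.01783)·(-285) = 424.28 m.
That is higher than the 415.09 m at OW-B, so the point is upgradient.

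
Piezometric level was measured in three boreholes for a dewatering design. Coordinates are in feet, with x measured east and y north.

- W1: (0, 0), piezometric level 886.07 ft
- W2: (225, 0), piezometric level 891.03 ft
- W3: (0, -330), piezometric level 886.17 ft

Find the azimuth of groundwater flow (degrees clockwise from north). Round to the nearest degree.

∂h/∂x = (891.03 − 886.07) / (225 − 0) = +0.02204
∂h/∂y = (886.17 − 886.07) / (-330 − 0) = -0.0003030
Flow direction (−∇h) has components (-0.02204 E, +0.0003030 N).
Azimuth = atan2(E, N) = atan2(-0.02204, +0.0003030) = 270.8° ≈ 271°.

271°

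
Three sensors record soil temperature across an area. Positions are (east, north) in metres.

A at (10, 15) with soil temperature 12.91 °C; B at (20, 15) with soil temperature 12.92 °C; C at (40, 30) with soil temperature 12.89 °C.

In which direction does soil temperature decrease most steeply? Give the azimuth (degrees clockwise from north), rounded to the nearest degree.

Taking A as reference: B−A = (10, 0, +0.01); C−A = (30, 15, -0.02).
Solve a·Δx + b·Δy = ΔT: det = 10·15 − 30·0 = 150.
∂T/∂x = [(+0.01)·15 − (-0.02)·0] / 150 = +0.0010000
∂T/∂y = [10·(-0.02) − 30·(+0.01)] / 150 = -0.003333
Steepest decrease is along −∇f: components (-0.0010000 E, +0.003333 N).
Azimuth = atan2(-0.0010000, +0.003333) = 343.3° ≈ 343°.

343°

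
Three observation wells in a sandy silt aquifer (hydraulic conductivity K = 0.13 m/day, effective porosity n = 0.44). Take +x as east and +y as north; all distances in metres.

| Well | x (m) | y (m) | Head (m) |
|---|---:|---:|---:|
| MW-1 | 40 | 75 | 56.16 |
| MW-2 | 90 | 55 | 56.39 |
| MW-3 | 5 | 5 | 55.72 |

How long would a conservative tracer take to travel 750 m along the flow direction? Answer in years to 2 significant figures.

Taking MW-1 as reference: MW-2−MW-1 = (50, -20, +0.23); MW-3−MW-1 = (-35, -70, -0.44).
Solve a·Δx + b·Δy = Δh: det = 50·(-70) − (-35)·(-20) = -4200.
∂h/∂x = [(+0.23)·(-70) − (-0.44)·(-20)] / -4200 = +0.005929
∂h/∂y = [50·(-0.44) − (-35)·(+0.23)] / -4200 = +0.003321
|∇h| = √(0.005929² + 0.003321²) = 0.006796
Seepage velocity v = K·i/n = 0.13 × 0.006796 / 0.44 = 0.002008 m/day.
t = 750 / 0.002008 = 3.735e+05 days = 1.02e+03 years.

1000 years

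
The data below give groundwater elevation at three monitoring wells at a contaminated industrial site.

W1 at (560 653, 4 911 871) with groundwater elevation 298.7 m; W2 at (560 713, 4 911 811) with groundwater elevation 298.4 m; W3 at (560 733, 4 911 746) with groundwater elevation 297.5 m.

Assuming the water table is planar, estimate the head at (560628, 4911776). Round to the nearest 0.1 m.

296.7 m

Differences from W1: to W2 (Δx, Δy, Δh) = (60, -60, -0.3); to W3 = (80, -125, -1.2).
Solve a·Δx + b·Δy = Δh: det = 60·(-125) − 80·(-60) = -2700.
∂h/∂x = [(-0.3)·(-125) − (-1.2)·(-60)] / -2700 = +0.01278
∂h/∂y = [60·(-1.2) − 80·(-0.3)] / -2700 = +0.01778
h(560628, 4911776) = 298.7 + (+0.01278)·(-25) + (+0.01778)·(-95) = 298.7 -0.319 -1.689 = 296.692 m.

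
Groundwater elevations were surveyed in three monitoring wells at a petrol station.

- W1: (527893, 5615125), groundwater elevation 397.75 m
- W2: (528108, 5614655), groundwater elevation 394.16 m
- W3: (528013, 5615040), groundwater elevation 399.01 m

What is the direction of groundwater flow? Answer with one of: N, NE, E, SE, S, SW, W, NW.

Taking W1 as reference: W2−W1 = (215, -470, -3.59); W3−W1 = (120, -85, +1.26).
Solve a·Δx + b·Δy = Δh: det = 215·(-85) − 120·(-470) = 38125.
∂h/∂x = [(-3.59)·(-85) − (+1.26)·(-470)] / 38125 = +0.02354
∂h/∂y = [215·(+1.26) − 120·(-3.59)] / 38125 = +0.01841
Flow = −∇h = (-0.02354 east, -0.01841 north), which points southwest.

SW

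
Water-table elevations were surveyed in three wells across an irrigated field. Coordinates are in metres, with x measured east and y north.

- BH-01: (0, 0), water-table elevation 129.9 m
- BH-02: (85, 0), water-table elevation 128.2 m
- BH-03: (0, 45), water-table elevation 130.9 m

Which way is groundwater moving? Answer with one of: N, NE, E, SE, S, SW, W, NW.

SE

∂h/∂x = (128.2 − 129.9) / (85 − 0) = -0.02000
∂h/∂y = (130.9 − 129.9) / (45 − 0) = +0.02222
Flow = −∇h = (+0.02000 east, -0.02222 north), which points southeast.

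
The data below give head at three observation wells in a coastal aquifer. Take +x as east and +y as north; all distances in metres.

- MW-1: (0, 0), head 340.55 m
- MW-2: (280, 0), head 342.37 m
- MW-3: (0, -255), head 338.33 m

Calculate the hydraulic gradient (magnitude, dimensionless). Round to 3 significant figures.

0.0109

∂h/∂x = (342.37 − 340.55) / (280 − 0) = +0.006500
∂h/∂y = (338.33 − 340.55) / (-255 − 0) = +0.008706
|∇h| = √(0.006500² + 0.008706²) = 0.01086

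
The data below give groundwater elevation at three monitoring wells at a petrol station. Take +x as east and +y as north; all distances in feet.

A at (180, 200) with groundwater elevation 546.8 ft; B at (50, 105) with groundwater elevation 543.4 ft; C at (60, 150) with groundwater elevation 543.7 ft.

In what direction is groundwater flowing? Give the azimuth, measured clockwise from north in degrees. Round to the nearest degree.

268°

Taking A as reference: B−A = (-130, -95, -3.4); C−A = (-120, -50, -3.1).
Solve a·Δx + b·Δy = Δh: det = (-130)·(-50) − (-120)·(-95) = -4900.
∂h/∂x = [(-3.4)·(-50) − (-3.1)·(-95)] / -4900 = +0.02541
∂h/∂y = [(-130)·(-3.1) − (-120)·(-3.4)] / -4900 = +0.001020
Flow direction (−∇h) has components (-0.02541 E, -0.001020 N).
Azimuth = atan2(E, N) = atan2(-0.02541, -0.001020) = 267.7° ≈ 268°.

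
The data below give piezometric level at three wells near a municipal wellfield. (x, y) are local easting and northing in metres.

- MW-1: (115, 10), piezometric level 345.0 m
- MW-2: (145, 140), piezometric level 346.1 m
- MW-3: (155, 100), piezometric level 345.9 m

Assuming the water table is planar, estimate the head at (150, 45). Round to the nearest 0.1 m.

345.5 m

Taking MW-1 as reference: MW-2−MW-1 = (30, 130, +1.1); MW-3−MW-1 = (40, 90, +0.9).
Solve a·Δx + b·Δy = Δh: det = 30·90 − 40·130 = -2500.
∂h/∂x = [(+1.1)·90 − (+0.9)·130] / -2500 = +0.007200
∂h/∂y = [30·(+0.9) − 40·(+1.1)] / -2500 = +0.006800
h(150, 45) = 345.0 + (+0.007200)·(35) + (+0.006800)·(35) = 345.0 +0.252 +0.238 = 345.490 m.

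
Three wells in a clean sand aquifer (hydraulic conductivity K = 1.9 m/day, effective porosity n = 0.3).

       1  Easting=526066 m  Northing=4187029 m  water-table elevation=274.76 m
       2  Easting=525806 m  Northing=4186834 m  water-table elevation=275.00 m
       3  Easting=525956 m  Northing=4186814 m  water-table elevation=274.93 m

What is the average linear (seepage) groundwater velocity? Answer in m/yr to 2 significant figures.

Differences from 1: to 2 (Δx, Δy, Δh) = (-260, -195, +0.24); to 3 = (-110, -215, +0.17).
Determinant of the coordinate differences = (-260)·(-215) − (-110)·(-195) = 34450.
∂h/∂x = [(+0.24)·(-215) − (+0.17)·(-195)] / 34450 = -0.0005356
∂h/∂y = [(-260)·(+0.17) − (-110)·(+0.24)] / 34450 = -0.0005167
|∇h| = √(-0.0005356² + -0.0005167²) = 0.0007442
Seepage velocity v = K·i/n = 1.9 × 0.0007442 / 0.3 = 0.004713 m/day = 1.721 m/yr.

1.7 m/yr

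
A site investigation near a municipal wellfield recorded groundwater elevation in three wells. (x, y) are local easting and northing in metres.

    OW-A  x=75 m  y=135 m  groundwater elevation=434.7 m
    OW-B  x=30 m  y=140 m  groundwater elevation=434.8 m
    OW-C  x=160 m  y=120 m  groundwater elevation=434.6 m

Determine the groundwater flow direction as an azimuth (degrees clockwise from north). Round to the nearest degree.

With h = a·x + b·y + c and OW-A as origin, the differences give:
  (-45)·a + 5·b = +0.1
  85·a + (-15)·b = -0.1
Eliminate b (×(-15) and ×5, subtract): 250·a = -1.00 → a = ∂h/∂x = -0.004000
Back-substitute: b = ∂h/∂y = -0.01600.
Flow direction (−∇h) has components (+0.004000 E, +0.01600 N).
Azimuth = atan2(E, N) = atan2(+0.004000, +0.01600) = 14.0° ≈ 014°.

014°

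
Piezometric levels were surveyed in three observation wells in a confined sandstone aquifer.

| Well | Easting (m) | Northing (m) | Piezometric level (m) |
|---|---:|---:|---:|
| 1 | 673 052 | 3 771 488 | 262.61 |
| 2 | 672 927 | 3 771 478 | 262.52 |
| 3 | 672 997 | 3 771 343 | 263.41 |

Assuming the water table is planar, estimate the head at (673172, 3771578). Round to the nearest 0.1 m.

Taking 1 as reference: 2−1 = (-125, -10, -0.09); 3−1 = (-55, -145, +0.80).
Determinant of the coordinate differences = (-125)·(-145) − (-55)·(-10) = 17575.
∂h/∂x = [(-0.09)·(-145) − (+0.80)·(-10)] / 17575 = +0.001198
∂h/∂y = [(-125)·(+0.80) − (-55)·(-0.09)] / 17575 = -0.005972
h(673172, 3771578) = 262.61 + (+0.001198)·(120) + (-0.005972)·(90) = 262.61 +0.144 -0.537 = 262.216 m.

262.2 m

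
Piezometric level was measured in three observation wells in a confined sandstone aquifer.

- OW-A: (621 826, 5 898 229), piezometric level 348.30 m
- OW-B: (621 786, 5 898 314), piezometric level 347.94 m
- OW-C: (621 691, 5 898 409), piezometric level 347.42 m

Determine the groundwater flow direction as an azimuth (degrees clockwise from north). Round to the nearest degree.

323°

Three-point gradient (reference OW-A): Δ to OW-B = (-40, 85, -0.36), Δ to OW-C = (-135, 180, -0.88).
∂h/∂x = +0.002339, ∂h/∂y = -0.003135 (det = 4275).
Flow direction (−∇h) has components (-0.002339 E, +0.003135 N).
Azimuth = atan2(E, N) = atan2(-0.002339, +0.003135) = 323.3° ≈ 323°.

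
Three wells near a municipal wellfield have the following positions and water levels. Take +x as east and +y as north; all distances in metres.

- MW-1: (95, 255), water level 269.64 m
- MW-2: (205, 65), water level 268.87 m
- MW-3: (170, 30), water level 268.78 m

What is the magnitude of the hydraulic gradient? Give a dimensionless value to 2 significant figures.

Taking MW-1 as reference: MW-2−MW-1 = (110, -190, -0.77); MW-3−MW-1 = (75, -225, -0.86).
Determinant of the coordinate differences = 110·(-225) − 75·(-190) = -10500.
∂h/∂x = [(-0.77)·(-225) − (-0.86)·(-190)] / -10500 = -0.0009381
∂h/∂y = [110·(-0.86) − 75·(-0.77)] / -10500 = +0.003510
|∇h| = √(-0.0009381² + 0.003510²) = 0.003633

0.0036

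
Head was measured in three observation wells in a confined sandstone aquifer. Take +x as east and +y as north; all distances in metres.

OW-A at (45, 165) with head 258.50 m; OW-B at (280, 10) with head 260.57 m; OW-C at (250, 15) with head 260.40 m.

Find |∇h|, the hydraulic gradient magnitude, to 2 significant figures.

0.0079

With h = a·x + b·y + c and OW-A as origin, the differences give:
  235·a + (-155)·b = +2.07
  205·a + (-150)·b = +1.90
Eliminate b (×(-150) and ×(-155), subtract): -3475·a = -16.000 → a = ∂h/∂x = +0.004604
Back-substitute: b = ∂h/∂y = -0.006374.
|∇h| = √(0.004604² + -0.006374²) = 0.007863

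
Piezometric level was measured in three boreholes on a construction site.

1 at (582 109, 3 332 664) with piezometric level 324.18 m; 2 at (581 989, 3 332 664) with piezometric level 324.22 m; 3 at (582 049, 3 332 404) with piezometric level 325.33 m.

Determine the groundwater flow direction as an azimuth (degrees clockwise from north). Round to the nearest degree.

004°

Three-point gradient (reference 1): Δ to 2 = (-120, 0, +0.04), Δ to 3 = (-60, -260, +1.15).
∂h/∂x = -0.0003333, ∂h/∂y = -0.004346 (det = 31200).
Flow direction (−∇h) has components (+0.0003333 E, +0.004346 N).
Azimuth = atan2(E, N) = atan2(+0.0003333, +0.004346) = 4.4° ≈ 004°.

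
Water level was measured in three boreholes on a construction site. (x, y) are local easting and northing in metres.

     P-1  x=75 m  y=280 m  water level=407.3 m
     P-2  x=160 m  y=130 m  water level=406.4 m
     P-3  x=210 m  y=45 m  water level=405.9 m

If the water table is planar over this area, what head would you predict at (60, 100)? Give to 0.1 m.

Three-point gradient (reference P-1): Δ to P-2 = (85, -150, -0.9), Δ to P-3 = (135, -235, -1.4).
∂h/∂x = +0.005455, ∂h/∂y = +0.009091 (det = 275).
h(60, 100) = 407.3 + (+0.005455)·(-15) + (+0.009091)·(-180) = 407.3 -0.082 -1.636 = 405.582 m.

405.6 m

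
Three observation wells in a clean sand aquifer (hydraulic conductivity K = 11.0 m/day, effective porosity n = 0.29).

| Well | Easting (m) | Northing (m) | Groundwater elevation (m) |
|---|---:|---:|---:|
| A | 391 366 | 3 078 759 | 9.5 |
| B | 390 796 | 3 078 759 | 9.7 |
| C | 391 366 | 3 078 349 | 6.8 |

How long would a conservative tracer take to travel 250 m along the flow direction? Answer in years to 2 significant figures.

∂h/∂x = (9.7 − 9.5) / (390796 − 391366) = -0.0003509
∂h/∂y = (6.8 − 9.5) / (3078349 − 3078759) = +0.006585
|∇h| = √(-0.0003509² + 0.006585²) = 0.006594
Seepage velocity v = K·i/n = 11.0 × 0.006594 / 0.29 = 0.2501 m/day.
t = 250 / 0.2501 = 999.6 days = 2.74 years.

2.7 years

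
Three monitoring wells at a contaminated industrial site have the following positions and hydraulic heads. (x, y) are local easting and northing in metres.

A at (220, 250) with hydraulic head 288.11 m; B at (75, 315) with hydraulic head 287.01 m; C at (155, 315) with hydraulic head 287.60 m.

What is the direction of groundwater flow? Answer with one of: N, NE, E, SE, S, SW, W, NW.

Differences from A: to B (Δx, Δy, Δh) = (-145, 65, -1.10); to C = (-65, 65, -0.51).
Solve a·Δx + b·Δy = Δh: det = (-145)·65 − (-65)·65 = -5200.
∂h/∂x = [(-1.10)·65 − (-0.51)·65] / -5200 = +0.007375
∂h/∂y = [(-145)·(-0.51) − (-65)·(-1.10)] / -5200 = -0.0004712
Flow = −∇h = (-0.007375 east, +0.0004712 north), which points west.

W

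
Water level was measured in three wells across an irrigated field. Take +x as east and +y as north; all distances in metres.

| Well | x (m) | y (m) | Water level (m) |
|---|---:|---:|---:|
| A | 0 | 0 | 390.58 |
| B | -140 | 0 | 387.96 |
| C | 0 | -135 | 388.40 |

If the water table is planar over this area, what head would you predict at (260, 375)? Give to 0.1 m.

401.5 m

∂h/∂x = (387.96 − 390.58) / (-140 − 0) = +0.01871
∂h/∂y = (388.40 − 390.58) / (-135 − 0) = +0.01615
h(260, 375) = 390.58 + (+0.01871)·(260) + (+0.01615)·(375) = 390.58 +4.866 +6.056 = 401.501 m.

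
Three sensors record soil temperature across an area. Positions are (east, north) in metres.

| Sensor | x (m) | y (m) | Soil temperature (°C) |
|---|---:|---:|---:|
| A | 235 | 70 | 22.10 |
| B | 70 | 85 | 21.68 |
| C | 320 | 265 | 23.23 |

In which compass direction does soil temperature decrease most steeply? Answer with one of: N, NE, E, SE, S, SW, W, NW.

Taking A as reference: B−A = (-165, 15, -0.42); C−A = (85, 195, +1.13).
Determinant of the coordinate differences = (-165)·195 − 85·15 = -33450.
∂T/∂x = [(-0.42)·195 − (+1.13)·15] / -33450 = +0.002955
∂T/∂y = [(-165)·(+1.13) − 85·(-0.42)] / -33450 = +0.004507
Steepest decrease is along −∇f = (-0.002955 E, -0.004507 N) → southwest.

SW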